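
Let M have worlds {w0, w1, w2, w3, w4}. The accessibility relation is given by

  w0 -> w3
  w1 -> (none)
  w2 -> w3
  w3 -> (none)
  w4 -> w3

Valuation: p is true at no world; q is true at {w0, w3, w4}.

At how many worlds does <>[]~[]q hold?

w0: successors {w3}; []~[]q there: w3:T. ✓
w1: no successors, so <>[]~[]q fails. ✗
w2: successors {w3}; []~[]q there: w3:T. ✓
w3: no successors, so <>[]~[]q fails. ✗
w4: successors {w3}; []~[]q there: w3:T. ✓
Satisfying worlds: {w0, w2, w4}.

3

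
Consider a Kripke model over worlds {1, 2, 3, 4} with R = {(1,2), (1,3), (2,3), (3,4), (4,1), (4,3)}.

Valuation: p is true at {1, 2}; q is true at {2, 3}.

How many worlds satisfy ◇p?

2

1: successors {2, 3}; p there: 2:T, 3:F. ✓
2: successors {3}; p there: 3:F. ✗
3: successors {4}; p there: 4:F. ✗
4: successors {1, 3}; p there: 1:T, 3:F. ✓
Satisfying worlds: {1, 4}.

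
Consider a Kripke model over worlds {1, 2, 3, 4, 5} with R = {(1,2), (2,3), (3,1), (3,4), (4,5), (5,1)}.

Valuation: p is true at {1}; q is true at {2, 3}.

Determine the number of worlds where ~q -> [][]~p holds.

1: ~q is T, [][]~p is T. ✓
2: ~q is F, [][]~p is F. ✓
3: ~q is F, [][]~p is T. ✓
4: ~q is T, [][]~p is F. ✗
5: ~q is T, [][]~p is T. ✓
Satisfying worlds: {1, 2, 3, 5}.

4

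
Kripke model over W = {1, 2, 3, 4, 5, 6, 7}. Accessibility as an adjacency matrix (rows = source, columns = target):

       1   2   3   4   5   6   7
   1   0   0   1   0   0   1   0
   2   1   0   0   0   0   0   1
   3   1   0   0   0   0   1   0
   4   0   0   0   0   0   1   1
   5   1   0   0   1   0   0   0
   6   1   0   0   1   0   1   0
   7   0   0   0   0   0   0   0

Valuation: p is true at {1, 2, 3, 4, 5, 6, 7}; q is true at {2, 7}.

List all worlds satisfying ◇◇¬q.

1: successors {3, 6}; ◇¬q there: 3:T, 6:T. ✓
2: successors {1, 7}; ◇¬q there: 1:T, 7:F. ✓
3: successors {1, 6}; ◇¬q there: 1:T, 6:T. ✓
4: successors {6, 7}; ◇¬q there: 6:T, 7:F. ✓
5: successors {1, 4}; ◇¬q there: 1:T, 4:T. ✓
6: successors {1, 4, 6}; ◇¬q there: 1:T, 4:T, 6:T. ✓
7: no successors, so ◇◇¬q fails. ✗

{1, 2, 3, 4, 5, 6}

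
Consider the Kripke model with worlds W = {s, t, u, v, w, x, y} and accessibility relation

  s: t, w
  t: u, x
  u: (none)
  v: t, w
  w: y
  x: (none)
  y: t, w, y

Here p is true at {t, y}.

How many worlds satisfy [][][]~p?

s: successors {t, w}; [][]~p there: t:T, w:F. ✗
t: successors {u, x}; [][]~p there: u:T, x:T. ✓
u: no successors, so [][][]~p holds vacuously. ✓
v: successors {t, w}; [][]~p there: t:T, w:F. ✗
w: successors {y}; [][]~p there: y:F. ✗
x: no successors, so [][][]~p holds vacuously. ✓
y: successors {t, w, y}; [][]~p there: t:T, w:F, y:F. ✗
Satisfying worlds: {t, u, x}.

3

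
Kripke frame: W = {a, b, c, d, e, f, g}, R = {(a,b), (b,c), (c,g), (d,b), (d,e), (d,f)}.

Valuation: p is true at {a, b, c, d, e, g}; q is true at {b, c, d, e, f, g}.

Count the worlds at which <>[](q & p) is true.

4

a: successors {b}; [](q & p) there: b:T. ✓
b: successors {c}; [](q & p) there: c:T. ✓
c: successors {g}; [](q & p) there: g:T. ✓
d: successors {b, e, f}; [](q & p) there: b:T, e:T, f:T. ✓
e: no successors, so <>[](q & p) fails. ✗
f: no successors, so <>[](q & p) fails. ✗
g: no successors, so <>[](q & p) fails. ✗
Satisfying worlds: {a, b, c, d}.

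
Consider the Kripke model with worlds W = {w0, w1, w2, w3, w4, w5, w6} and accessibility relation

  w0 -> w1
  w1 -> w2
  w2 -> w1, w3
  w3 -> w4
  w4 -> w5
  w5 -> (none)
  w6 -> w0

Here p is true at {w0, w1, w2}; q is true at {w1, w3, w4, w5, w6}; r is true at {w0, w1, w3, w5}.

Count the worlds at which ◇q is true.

w0: successors {w1}; q there: w1:T. ✓
w1: successors {w2}; q there: w2:F. ✗
w2: successors {w1, w3}; q there: w1:T, w3:T. ✓
w3: successors {w4}; q there: w4:T. ✓
w4: successors {w5}; q there: w5:T. ✓
w5: no successors, so ◇q fails. ✗
w6: successors {w0}; q there: w0:F. ✗
Satisfying worlds: {w0, w2, w3, w4}.

4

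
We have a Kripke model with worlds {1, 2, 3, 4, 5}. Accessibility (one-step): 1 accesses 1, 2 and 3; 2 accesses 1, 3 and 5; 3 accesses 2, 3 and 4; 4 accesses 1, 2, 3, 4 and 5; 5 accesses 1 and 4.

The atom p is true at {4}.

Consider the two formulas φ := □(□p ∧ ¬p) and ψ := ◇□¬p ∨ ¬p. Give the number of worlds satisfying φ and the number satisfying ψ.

For □(□p ∧ ¬p):
1: successors {1, 2, 3}; □p ∧ ¬p there: 1:F, 2:F, 3:F. ✗
2: successors {1, 3, 5}; □p ∧ ¬p there: 1:F, 3:F, 5:F. ✗
3: successors {2, 3, 4}; □p ∧ ¬p there: 2:F, 3:F, 4:F. ✗
4: successors {1, 2, 3, 4, 5}; □p ∧ ¬p there: 1:F, 2:F, 3:F, 4:F, 5:F. ✗
5: successors {1, 4}; □p ∧ ¬p there: 1:F, 4:F. ✗
— 0 worlds.
For ◇□¬p ∨ ¬p:
1: ◇□¬p is T, ¬p is T. ✓
2: ◇□¬p is T, ¬p is T. ✓
3: ◇□¬p is T, ¬p is T. ✓
4: ◇□¬p is T, ¬p is F. ✓
5: ◇□¬p is T, ¬p is T. ✓
— 5 worlds.

0 and 5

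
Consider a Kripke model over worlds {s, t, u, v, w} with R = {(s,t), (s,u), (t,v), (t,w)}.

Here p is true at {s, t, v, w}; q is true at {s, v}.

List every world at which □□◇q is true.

s: successors {t, u}; □◇q there: t:F, u:T. ✗
t: successors {v, w}; □◇q there: v:T, w:T. ✓
u: no successors, so □□◇q holds vacuously. ✓
v: no successors, so □□◇q holds vacuously. ✓
w: no successors, so □□◇q holds vacuously. ✓

{t, u, v, w}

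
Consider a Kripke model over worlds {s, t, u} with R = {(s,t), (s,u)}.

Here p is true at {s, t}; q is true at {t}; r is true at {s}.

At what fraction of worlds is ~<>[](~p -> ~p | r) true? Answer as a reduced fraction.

s: <>[](~p -> ~p | r) is T. ✗
t: <>[](~p -> ~p | r) is F. ✓
u: <>[](~p -> ~p | r) is F. ✓
That's 2 of 3 worlds, so 2/3.

2/3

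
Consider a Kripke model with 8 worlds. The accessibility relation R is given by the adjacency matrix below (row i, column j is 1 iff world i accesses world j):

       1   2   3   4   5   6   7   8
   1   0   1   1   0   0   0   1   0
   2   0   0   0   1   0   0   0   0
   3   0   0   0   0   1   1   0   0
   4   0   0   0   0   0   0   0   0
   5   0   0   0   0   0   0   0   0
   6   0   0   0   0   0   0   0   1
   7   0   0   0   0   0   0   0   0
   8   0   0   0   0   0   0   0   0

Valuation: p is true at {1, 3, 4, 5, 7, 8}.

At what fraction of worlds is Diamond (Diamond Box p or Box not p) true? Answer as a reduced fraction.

1: successors {2, 3, 7}; Diamond Box p or Box not p there: 2:T, 3:T, 7:T. ✓
2: successors {4}; Diamond Box p or Box not p there: 4:T. ✓
3: successors {5, 6}; Diamond Box p or Box not p there: 5:T, 6:T. ✓
4: no successors, so Diamond (Diamond Box p or Box not p) fails. ✗
5: no successors, so Diamond (Diamond Box p or Box not p) fails. ✗
6: successors {8}; Diamond Box p or Box not p there: 8:T. ✓
7: no successors, so Diamond (Diamond Box p or Box not p) fails. ✗
8: no successors, so Diamond (Diamond Box p or Box not p) fails. ✗
That's 4 of 8 worlds, so 4/8 = 1/2.

1/2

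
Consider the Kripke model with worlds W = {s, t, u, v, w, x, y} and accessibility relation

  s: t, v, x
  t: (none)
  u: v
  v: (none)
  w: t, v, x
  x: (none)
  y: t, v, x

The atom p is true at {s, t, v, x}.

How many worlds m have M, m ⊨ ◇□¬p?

4

s: successors {t, v, x}; □¬p there: t:T, v:T, x:T. ✓
t: no successors, so ◇□¬p fails. ✗
u: successors {v}; □¬p there: v:T. ✓
v: no successors, so ◇□¬p fails. ✗
w: successors {t, v, x}; □¬p there: t:T, v:T, x:T. ✓
x: no successors, so ◇□¬p fails. ✗
y: successors {t, v, x}; □¬p there: t:T, v:T, x:T. ✓
Satisfying worlds: {s, u, w, y}.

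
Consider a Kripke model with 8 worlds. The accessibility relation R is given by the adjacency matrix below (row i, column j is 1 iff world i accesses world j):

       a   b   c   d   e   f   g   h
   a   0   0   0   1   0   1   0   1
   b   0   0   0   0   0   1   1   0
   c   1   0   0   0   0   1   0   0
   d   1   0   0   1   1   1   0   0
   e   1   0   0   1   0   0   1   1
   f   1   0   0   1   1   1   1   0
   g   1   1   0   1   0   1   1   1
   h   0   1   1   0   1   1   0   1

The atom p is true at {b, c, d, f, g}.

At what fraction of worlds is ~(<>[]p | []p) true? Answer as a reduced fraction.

5/8

a: <>[]p | []p is F. ✓
b: <>[]p | []p is T. ✗
c: <>[]p | []p is F. ✓
d: <>[]p | []p is F. ✓
e: <>[]p | []p is F. ✓
f: <>[]p | []p is F. ✓
g: <>[]p | []p is T. ✗
h: <>[]p | []p is T. ✗
That's 5 of 8 worlds, so 5/8.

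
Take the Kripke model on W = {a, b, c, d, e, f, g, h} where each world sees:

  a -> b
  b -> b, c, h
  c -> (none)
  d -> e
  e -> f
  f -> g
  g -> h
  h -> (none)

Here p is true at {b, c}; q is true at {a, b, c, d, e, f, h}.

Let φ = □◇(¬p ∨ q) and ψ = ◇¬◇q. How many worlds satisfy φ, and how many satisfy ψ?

For □◇(¬p ∨ q):
a: successors {b}; ◇(¬p ∨ q) there: b:T. ✓
b: successors {b, c, h}; ◇(¬p ∨ q) there: b:T, c:F, h:F. ✗
c: no successors, so □◇(¬p ∨ q) holds vacuously. ✓
d: successors {e}; ◇(¬p ∨ q) there: e:T. ✓
e: successors {f}; ◇(¬p ∨ q) there: f:T. ✓
f: successors {g}; ◇(¬p ∨ q) there: g:T. ✓
g: successors {h}; ◇(¬p ∨ q) there: h:F. ✗
h: no successors, so □◇(¬p ∨ q) holds vacuously. ✓
— 6 worlds.
For ◇¬◇q:
a: successors {b}; ¬◇q there: b:F. ✗
b: successors {b, c, h}; ¬◇q there: b:F, c:T, h:T. ✓
c: no successors, so ◇¬◇q fails. ✗
d: successors {e}; ¬◇q there: e:F. ✗
e: successors {f}; ¬◇q there: f:T. ✓
f: successors {g}; ¬◇q there: g:F. ✗
g: successors {h}; ¬◇q there: h:T. ✓
h: no successors, so ◇¬◇q fails. ✗
— 3 worlds.

6 and 3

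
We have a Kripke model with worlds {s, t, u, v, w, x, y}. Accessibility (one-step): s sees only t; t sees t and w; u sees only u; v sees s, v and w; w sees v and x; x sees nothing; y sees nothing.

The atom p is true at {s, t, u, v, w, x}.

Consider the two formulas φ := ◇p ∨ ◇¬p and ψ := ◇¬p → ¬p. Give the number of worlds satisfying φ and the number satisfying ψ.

5 and 7

For ◇p ∨ ◇¬p:
s: ◇p is T, ◇¬p is F. ✓
t: ◇p is T, ◇¬p is F. ✓
u: ◇p is T, ◇¬p is F. ✓
v: ◇p is T, ◇¬p is F. ✓
w: ◇p is T, ◇¬p is F. ✓
x: ◇p is F, ◇¬p is F. ✗
y: ◇p is F, ◇¬p is F. ✗
— 5 worlds.
For ◇¬p → ¬p:
s: ◇¬p is F, ¬p is F. ✓
t: ◇¬p is F, ¬p is F. ✓
u: ◇¬p is F, ¬p is F. ✓
v: ◇¬p is F, ¬p is F. ✓
w: ◇¬p is F, ¬p is F. ✓
x: ◇¬p is F, ¬p is F. ✓
y: ◇¬p is F, ¬p is T. ✓
— 7 worlds.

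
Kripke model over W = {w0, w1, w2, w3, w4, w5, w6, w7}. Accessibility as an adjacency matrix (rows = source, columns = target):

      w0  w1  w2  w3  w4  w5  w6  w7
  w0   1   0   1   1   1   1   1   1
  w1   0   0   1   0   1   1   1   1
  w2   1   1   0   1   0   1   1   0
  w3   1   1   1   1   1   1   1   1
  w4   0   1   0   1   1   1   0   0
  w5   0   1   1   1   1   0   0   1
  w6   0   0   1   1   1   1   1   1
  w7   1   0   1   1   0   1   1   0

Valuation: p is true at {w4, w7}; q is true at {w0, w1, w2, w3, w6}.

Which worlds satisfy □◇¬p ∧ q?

w0: □◇¬p is T, q is T. ✓
w1: □◇¬p is T, q is T. ✓
w2: □◇¬p is T, q is T. ✓
w3: □◇¬p is T, q is T. ✓
w4: □◇¬p is T, q is F. ✗
w5: □◇¬p is T, q is F. ✗
w6: □◇¬p is T, q is T. ✓
w7: □◇¬p is T, q is F. ✗

{w0, w1, w2, w3, w6}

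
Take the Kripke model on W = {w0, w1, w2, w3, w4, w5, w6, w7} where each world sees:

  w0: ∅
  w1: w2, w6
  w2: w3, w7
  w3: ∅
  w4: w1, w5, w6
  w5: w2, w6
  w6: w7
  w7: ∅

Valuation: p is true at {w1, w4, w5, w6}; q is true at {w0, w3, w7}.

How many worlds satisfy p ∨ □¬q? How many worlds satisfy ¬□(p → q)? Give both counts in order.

For p ∨ □¬q:
w0: p is F, □¬q is T. ✓
w1: p is T, □¬q is T. ✓
w2: p is F, □¬q is F. ✗
w3: p is F, □¬q is T. ✓
w4: p is T, □¬q is T. ✓
w5: p is T, □¬q is T. ✓
w6: p is T, □¬q is F. ✓
w7: p is F, □¬q is T. ✓
— 7 worlds.
For ¬□(p → q):
w0: □(p → q) is T. ✗
w1: □(p → q) is F. ✓
w2: □(p → q) is T. ✗
w3: □(p → q) is T. ✗
w4: □(p → q) is F. ✓
w5: □(p → q) is F. ✓
w6: □(p → q) is T. ✗
w7: □(p → q) is T. ✗
— 3 worlds.

7 and 3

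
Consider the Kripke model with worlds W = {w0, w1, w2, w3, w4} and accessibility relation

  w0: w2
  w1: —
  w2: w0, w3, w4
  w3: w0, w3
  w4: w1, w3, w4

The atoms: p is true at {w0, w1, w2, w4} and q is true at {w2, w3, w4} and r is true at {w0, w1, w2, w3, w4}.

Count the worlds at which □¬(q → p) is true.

w0: successors {w2}; ¬(q → p) there: w2:F. ✗
w1: no successors, so □¬(q → p) holds vacuously. ✓
w2: successors {w0, w3, w4}; ¬(q → p) there: w0:F, w3:T, w4:F. ✗
w3: successors {w0, w3}; ¬(q → p) there: w0:F, w3:T. ✗
w4: successors {w1, w3, w4}; ¬(q → p) there: w1:F, w3:T, w4:F. ✗
Satisfying worlds: {w1}.

1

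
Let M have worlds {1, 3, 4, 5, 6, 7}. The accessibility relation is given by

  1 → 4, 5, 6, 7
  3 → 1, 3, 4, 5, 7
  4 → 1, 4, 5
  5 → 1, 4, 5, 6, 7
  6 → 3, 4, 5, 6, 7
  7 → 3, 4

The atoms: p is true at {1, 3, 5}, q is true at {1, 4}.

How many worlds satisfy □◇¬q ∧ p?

3

1: □◇¬q is T, p is T. ✓
3: □◇¬q is T, p is T. ✓
4: □◇¬q is T, p is F. ✗
5: □◇¬q is T, p is T. ✓
6: □◇¬q is T, p is F. ✗
7: □◇¬q is T, p is F. ✗
Satisfying worlds: {1, 3, 5}.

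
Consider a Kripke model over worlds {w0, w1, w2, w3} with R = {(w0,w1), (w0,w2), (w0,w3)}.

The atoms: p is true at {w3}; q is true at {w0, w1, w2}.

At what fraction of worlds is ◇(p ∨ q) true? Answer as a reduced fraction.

w0: successors {w1, w2, w3}; p ∨ q there: w1:T, w2:T, w3:T. ✓
w1: no successors, so ◇(p ∨ q) fails. ✗
w2: no successors, so ◇(p ∨ q) fails. ✗
w3: no successors, so ◇(p ∨ q) fails. ✗
That's 1 of 4 worlds, so 1/4.

1/4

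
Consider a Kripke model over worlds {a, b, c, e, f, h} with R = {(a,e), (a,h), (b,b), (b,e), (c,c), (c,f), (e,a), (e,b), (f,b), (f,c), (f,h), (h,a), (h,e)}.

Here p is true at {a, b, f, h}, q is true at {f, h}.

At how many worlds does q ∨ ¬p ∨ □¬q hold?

5

a: q ∨ ¬p is F, □¬q is F. ✗
b: q ∨ ¬p is F, □¬q is T. ✓
c: q ∨ ¬p is T, □¬q is F. ✓
e: q ∨ ¬p is T, □¬q is T. ✓
f: q ∨ ¬p is T, □¬q is F. ✓
h: q ∨ ¬p is T, □¬q is T. ✓
Satisfying worlds: {b, c, e, f, h}.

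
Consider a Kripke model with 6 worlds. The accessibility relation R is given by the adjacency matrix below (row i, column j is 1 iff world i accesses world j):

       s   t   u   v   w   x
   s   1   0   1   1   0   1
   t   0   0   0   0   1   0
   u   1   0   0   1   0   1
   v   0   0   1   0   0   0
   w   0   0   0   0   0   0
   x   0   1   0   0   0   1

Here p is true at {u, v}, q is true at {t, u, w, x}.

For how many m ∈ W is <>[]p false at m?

s: successors {s, u, v, x}; []p there: s:F, u:F, v:T, x:F. ✓
t: successors {w}; []p there: w:T. ✓
u: successors {s, v, x}; []p there: s:F, v:T, x:F. ✓
v: successors {u}; []p there: u:F. ✗
w: no successors, so <>[]p fails. ✗
x: successors {t, x}; []p there: t:F, x:F. ✗
Satisfying worlds: {s, t, u}.
So <>[]p fails at the other 3 worlds.

3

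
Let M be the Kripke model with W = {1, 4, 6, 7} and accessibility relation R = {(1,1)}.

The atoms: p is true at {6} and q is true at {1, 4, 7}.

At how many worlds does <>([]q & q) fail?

3

1: successors {1}; []q & q there: 1:T. ✓
4: no successors, so <>([]q & q) fails. ✗
6: no successors, so <>([]q & q) fails. ✗
7: no successors, so <>([]q & q) fails. ✗
Satisfying worlds: {1}.
So <>([]q & q) fails at the other 3 worlds.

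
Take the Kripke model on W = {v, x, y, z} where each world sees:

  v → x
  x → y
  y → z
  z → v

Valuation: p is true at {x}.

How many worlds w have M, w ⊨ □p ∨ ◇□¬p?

v: □p is T, ◇□¬p is T. ✓
x: □p is F, ◇□¬p is T. ✓
y: □p is F, ◇□¬p is T. ✓
z: □p is F, ◇□¬p is F. ✗
Satisfying worlds: {v, x, y}.

3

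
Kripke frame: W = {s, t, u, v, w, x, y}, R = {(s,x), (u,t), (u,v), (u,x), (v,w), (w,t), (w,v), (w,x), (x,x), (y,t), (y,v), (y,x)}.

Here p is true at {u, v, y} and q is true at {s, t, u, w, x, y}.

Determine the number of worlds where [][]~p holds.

s: successors {x}; []~p there: x:T. ✓
t: no successors, so [][]~p holds vacuously. ✓
u: successors {t, v, x}; []~p there: t:T, v:T, x:T. ✓
v: successors {w}; []~p there: w:F. ✗
w: successors {t, v, x}; []~p there: t:T, v:T, x:T. ✓
x: successors {x}; []~p there: x:T. ✓
y: successors {t, v, x}; []~p there: t:T, v:T, x:T. ✓
Satisfying worlds: {s, t, u, w, x, y}.

6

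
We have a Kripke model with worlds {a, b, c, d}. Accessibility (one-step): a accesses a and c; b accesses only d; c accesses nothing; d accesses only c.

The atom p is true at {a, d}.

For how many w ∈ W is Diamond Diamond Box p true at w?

a: successors {a, c}; Diamond Box p there: a:T, c:F. ✓
b: successors {d}; Diamond Box p there: d:T. ✓
c: no successors, so Diamond Diamond Box p fails. ✗
d: successors {c}; Diamond Box p there: c:F. ✗
Satisfying worlds: {a, b}.

2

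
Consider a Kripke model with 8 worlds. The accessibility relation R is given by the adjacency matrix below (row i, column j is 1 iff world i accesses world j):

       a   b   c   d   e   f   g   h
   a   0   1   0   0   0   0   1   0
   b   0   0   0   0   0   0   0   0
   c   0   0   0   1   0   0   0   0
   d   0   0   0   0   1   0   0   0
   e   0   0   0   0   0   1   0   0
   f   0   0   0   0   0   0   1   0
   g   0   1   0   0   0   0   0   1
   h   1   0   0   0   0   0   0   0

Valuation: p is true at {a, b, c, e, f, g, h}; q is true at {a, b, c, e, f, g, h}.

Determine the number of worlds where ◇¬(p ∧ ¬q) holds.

7

a: successors {b, g}; ¬(p ∧ ¬q) there: b:T, g:T. ✓
b: no successors, so ◇¬(p ∧ ¬q) fails. ✗
c: successors {d}; ¬(p ∧ ¬q) there: d:T. ✓
d: successors {e}; ¬(p ∧ ¬q) there: e:T. ✓
e: successors {f}; ¬(p ∧ ¬q) there: f:T. ✓
f: successors {g}; ¬(p ∧ ¬q) there: g:T. ✓
g: successors {b, h}; ¬(p ∧ ¬q) there: b:T, h:T. ✓
h: successors {a}; ¬(p ∧ ¬q) there: a:T. ✓
Satisfying worlds: {a, c, d, e, f, g, h}.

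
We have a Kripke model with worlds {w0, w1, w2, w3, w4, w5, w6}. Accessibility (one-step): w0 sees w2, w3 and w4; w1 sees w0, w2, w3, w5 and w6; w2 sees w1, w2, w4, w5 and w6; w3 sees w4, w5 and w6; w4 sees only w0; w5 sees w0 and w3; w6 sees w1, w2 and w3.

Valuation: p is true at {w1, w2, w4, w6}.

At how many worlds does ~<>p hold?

2

w0: <>p is T. ✗
w1: <>p is T. ✗
w2: <>p is T. ✗
w3: <>p is T. ✗
w4: <>p is F. ✓
w5: <>p is F. ✓
w6: <>p is T. ✗
Satisfying worlds: {w4, w5}.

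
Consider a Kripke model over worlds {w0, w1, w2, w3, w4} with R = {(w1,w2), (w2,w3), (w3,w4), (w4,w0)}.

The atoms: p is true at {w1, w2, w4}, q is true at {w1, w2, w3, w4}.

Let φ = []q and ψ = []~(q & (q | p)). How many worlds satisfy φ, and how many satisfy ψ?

For []q:
w0: no successors, so []q holds vacuously. ✓
w1: successors {w2}; q there: w2:T. ✓
w2: successors {w3}; q there: w3:T. ✓
w3: successors {w4}; q there: w4:T. ✓
w4: successors {w0}; q there: w0:F. ✗
— 4 worlds.
For []~(q & (q | p)):
w0: no successors, so []~(q & (q | p)) holds vacuously. ✓
w1: successors {w2}; ~(q & (q | p)) there: w2:F. ✗
w2: successors {w3}; ~(q & (q | p)) there: w3:F. ✗
w3: successors {w4}; ~(q & (q | p)) there: w4:F. ✗
w4: successors {w0}; ~(q & (q | p)) there: w0:T. ✓
— 2 worlds.

4 and 2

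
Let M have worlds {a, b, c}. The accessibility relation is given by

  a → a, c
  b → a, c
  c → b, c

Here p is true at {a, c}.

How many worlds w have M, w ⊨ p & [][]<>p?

a: p is T, [][]<>p is T. ✓
b: p is F, [][]<>p is T. ✗
c: p is T, [][]<>p is T. ✓
Satisfying worlds: {a, c}.

2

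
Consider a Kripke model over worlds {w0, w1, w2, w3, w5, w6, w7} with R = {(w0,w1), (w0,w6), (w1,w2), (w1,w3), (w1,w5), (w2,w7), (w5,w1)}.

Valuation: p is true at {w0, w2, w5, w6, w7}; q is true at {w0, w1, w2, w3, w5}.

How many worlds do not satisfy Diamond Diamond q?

4

w0: successors {w1, w6}; Diamond q there: w1:T, w6:F. ✓
w1: successors {w2, w3, w5}; Diamond q there: w2:F, w3:F, w5:T. ✓
w2: successors {w7}; Diamond q there: w7:F. ✗
w3: no successors, so Diamond Diamond q fails. ✗
w5: successors {w1}; Diamond q there: w1:T. ✓
w6: no successors, so Diamond Diamond q fails. ✗
w7: no successors, so Diamond Diamond q fails. ✗
Satisfying worlds: {w0, w1, w5}.
So Diamond Diamond q fails at the other 4 worlds.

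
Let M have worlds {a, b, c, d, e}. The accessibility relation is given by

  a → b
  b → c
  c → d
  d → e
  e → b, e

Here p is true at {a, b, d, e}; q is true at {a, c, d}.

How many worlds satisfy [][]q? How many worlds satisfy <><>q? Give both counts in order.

2 and 3

For [][]q:
a: successors {b}; []q there: b:T. ✓
b: successors {c}; []q there: c:T. ✓
c: successors {d}; []q there: d:F. ✗
d: successors {e}; []q there: e:F. ✗
e: successors {b, e}; []q there: b:T, e:F. ✗
— 2 worlds.
For <><>q:
a: successors {b}; <>q there: b:T. ✓
b: successors {c}; <>q there: c:T. ✓
c: successors {d}; <>q there: d:F. ✗
d: successors {e}; <>q there: e:F. ✗
e: successors {b, e}; <>q there: b:T, e:F. ✓
— 3 worlds.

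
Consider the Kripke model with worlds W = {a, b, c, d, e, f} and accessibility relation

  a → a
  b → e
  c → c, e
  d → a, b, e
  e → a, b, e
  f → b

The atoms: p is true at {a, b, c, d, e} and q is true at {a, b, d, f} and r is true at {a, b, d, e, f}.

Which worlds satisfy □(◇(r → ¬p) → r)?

{a, b, d, e, f}

a: successors {a}; ◇(r → ¬p) → r there: a:T. ✓
b: successors {e}; ◇(r → ¬p) → r there: e:T. ✓
c: successors {c, e}; ◇(r → ¬p) → r there: c:F, e:T. ✗
d: successors {a, b, e}; ◇(r → ¬p) → r there: a:T, b:T, e:T. ✓
e: successors {a, b, e}; ◇(r → ¬p) → r there: a:T, b:T, e:T. ✓
f: successors {b}; ◇(r → ¬p) → r there: b:T. ✓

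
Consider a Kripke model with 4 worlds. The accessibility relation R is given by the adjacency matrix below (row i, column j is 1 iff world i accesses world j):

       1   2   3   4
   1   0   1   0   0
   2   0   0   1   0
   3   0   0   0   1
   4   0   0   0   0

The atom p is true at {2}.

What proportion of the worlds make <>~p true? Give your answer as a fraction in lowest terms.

1: successors {2}; ~p there: 2:F. ✗
2: successors {3}; ~p there: 3:T. ✓
3: successors {4}; ~p there: 4:T. ✓
4: no successors, so <>~p fails. ✗
That's 2 of 4 worlds, so 2/4 = 1/2.

1/2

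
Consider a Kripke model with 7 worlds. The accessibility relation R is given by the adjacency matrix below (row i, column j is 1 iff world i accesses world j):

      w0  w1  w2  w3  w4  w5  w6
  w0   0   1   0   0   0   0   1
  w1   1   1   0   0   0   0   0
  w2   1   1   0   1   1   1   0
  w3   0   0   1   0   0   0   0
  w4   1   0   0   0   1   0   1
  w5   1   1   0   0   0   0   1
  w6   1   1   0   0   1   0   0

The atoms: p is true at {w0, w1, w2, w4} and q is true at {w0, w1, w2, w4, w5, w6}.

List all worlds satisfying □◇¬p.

w0: successors {w1, w6}; ◇¬p there: w1:F, w6:F. ✗
w1: successors {w0, w1}; ◇¬p there: w0:T, w1:F. ✗
w2: successors {w0, w1, w3, w4, w5}; ◇¬p there: w0:T, w1:F, w3:F, w4:T, w5:T. ✗
w3: successors {w2}; ◇¬p there: w2:T. ✓
w4: successors {w0, w4, w6}; ◇¬p there: w0:T, w4:T, w6:F. ✗
w5: successors {w0, w1, w6}; ◇¬p there: w0:T, w1:F, w6:F. ✗
w6: successors {w0, w1, w4}; ◇¬p there: w0:T, w1:F, w4:T. ✗

{w3}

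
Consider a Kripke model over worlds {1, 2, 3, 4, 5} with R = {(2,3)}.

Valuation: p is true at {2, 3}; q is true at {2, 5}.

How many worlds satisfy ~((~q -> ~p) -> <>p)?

1: (~q -> ~p) -> <>p is F. ✓
2: (~q -> ~p) -> <>p is T. ✗
3: (~q -> ~p) -> <>p is T. ✗
4: (~q -> ~p) -> <>p is F. ✓
5: (~q -> ~p) -> <>p is F. ✓
Satisfying worlds: {1, 4, 5}.

3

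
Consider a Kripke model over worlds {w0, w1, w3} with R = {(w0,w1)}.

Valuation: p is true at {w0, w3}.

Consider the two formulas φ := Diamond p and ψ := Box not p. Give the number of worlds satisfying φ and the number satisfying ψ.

0 and 3

For Diamond p:
w0: successors {w1}; p there: w1:F. ✗
w1: no successors, so Diamond p fails. ✗
w3: no successors, so Diamond p fails. ✗
— 0 worlds.
For Box not p:
w0: successors {w1}; not p there: w1:T. ✓
w1: no successors, so Box not p holds vacuously. ✓
w3: no successors, so Box not p holds vacuously. ✓
— 3 worlds.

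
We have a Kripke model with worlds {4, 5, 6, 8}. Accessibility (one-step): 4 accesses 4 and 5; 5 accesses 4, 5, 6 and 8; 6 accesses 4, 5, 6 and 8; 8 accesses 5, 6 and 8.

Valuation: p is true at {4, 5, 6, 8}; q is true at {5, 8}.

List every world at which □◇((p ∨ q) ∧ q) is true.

{4, 5, 6, 8}

4: successors {4, 5}; ◇((p ∨ q) ∧ q) there: 4:T, 5:T. ✓
5: successors {4, 5, 6, 8}; ◇((p ∨ q) ∧ q) there: 4:T, 5:T, 6:T, 8:T. ✓
6: successors {4, 5, 6, 8}; ◇((p ∨ q) ∧ q) there: 4:T, 5:T, 6:T, 8:T. ✓
8: successors {5, 6, 8}; ◇((p ∨ q) ∧ q) there: 5:T, 6:T, 8:T. ✓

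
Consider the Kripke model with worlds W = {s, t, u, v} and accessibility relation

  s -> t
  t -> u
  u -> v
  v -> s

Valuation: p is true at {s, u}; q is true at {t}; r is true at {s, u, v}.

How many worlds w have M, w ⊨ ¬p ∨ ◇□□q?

3

s: ¬p is F, ◇□□q is F. ✗
t: ¬p is T, ◇□□q is F. ✓
u: ¬p is F, ◇□□q is T. ✓
v: ¬p is T, ◇□□q is F. ✓
Satisfying worlds: {t, u, v}.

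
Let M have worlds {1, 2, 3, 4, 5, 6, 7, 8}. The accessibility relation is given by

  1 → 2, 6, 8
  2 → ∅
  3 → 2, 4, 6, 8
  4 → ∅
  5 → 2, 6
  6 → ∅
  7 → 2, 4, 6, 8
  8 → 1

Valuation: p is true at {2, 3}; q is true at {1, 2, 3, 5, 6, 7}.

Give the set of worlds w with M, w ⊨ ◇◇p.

1: successors {2, 6, 8}; ◇p there: 2:F, 6:F, 8:F. ✗
2: no successors, so ◇◇p fails. ✗
3: successors {2, 4, 6, 8}; ◇p there: 2:F, 4:F, 6:F, 8:F. ✗
4: no successors, so ◇◇p fails. ✗
5: successors {2, 6}; ◇p there: 2:F, 6:F. ✗
6: no successors, so ◇◇p fails. ✗
7: successors {2, 4, 6, 8}; ◇p there: 2:F, 4:F, 6:F, 8:F. ✗
8: successors {1}; ◇p there: 1:T. ✓

{8}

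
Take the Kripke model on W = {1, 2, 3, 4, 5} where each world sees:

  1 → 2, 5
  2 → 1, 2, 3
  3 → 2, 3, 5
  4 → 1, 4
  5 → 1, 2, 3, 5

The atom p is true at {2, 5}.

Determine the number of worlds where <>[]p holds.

3

1: successors {2, 5}; []p there: 2:F, 5:F. ✗
2: successors {1, 2, 3}; []p there: 1:T, 2:F, 3:F. ✓
3: successors {2, 3, 5}; []p there: 2:F, 3:F, 5:F. ✗
4: successors {1, 4}; []p there: 1:T, 4:F. ✓
5: successors {1, 2, 3, 5}; []p there: 1:T, 2:F, 3:F, 5:F. ✓
Satisfying worlds: {2, 4, 5}.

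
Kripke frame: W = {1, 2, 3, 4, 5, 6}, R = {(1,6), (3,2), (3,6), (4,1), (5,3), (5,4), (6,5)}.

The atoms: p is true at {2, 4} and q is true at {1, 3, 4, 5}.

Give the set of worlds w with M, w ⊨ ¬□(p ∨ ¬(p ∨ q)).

1: □(p ∨ ¬(p ∨ q)) is T. ✗
2: □(p ∨ ¬(p ∨ q)) is T. ✗
3: □(p ∨ ¬(p ∨ q)) is T. ✗
4: □(p ∨ ¬(p ∨ q)) is F. ✓
5: □(p ∨ ¬(p ∨ q)) is F. ✓
6: □(p ∨ ¬(p ∨ q)) is F. ✓

{4, 5, 6}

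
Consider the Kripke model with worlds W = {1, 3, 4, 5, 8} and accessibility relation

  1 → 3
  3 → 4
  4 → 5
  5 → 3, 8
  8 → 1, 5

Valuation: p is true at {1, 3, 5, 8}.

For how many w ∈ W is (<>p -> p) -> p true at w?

1: <>p -> p is T, p is T. ✓
3: <>p -> p is T, p is T. ✓
4: <>p -> p is F, p is F. ✓
5: <>p -> p is T, p is T. ✓
8: <>p -> p is T, p is T. ✓
Satisfying worlds: {1, 3, 4, 5, 8}.

5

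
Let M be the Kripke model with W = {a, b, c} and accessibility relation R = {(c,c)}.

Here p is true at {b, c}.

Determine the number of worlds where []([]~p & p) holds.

2

a: no successors, so []([]~p & p) holds vacuously. ✓
b: no successors, so []([]~p & p) holds vacuously. ✓
c: successors {c}; []~p & p there: c:F. ✗
Satisfying worlds: {a, b}.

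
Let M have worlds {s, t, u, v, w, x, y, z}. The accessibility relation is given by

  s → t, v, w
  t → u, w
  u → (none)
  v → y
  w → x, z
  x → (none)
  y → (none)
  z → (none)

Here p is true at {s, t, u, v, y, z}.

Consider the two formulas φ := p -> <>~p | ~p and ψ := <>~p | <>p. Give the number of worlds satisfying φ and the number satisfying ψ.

For p -> <>~p | ~p:
s: p is T, <>~p | ~p is T. ✓
t: p is T, <>~p | ~p is T. ✓
u: p is T, <>~p | ~p is F. ✗
v: p is T, <>~p | ~p is F. ✗
w: p is F, <>~p | ~p is T. ✓
x: p is F, <>~p | ~p is T. ✓
y: p is T, <>~p | ~p is F. ✗
z: p is T, <>~p | ~p is F. ✗
— 4 worlds.
For <>~p | <>p:
s: <>~p is T, <>p is T. ✓
t: <>~p is T, <>p is T. ✓
u: <>~p is F, <>p is F. ✗
v: <>~p is F, <>p is T. ✓
w: <>~p is T, <>p is T. ✓
x: <>~p is F, <>p is F. ✗
y: <>~p is F, <>p is F. ✗
z: <>~p is F, <>p is F. ✗
— 4 worlds.

4 and 4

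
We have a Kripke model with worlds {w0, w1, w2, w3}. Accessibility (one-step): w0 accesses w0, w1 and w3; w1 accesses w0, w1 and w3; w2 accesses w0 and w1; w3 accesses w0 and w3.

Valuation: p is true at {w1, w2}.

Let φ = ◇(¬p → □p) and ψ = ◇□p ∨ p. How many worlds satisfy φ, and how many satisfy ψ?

3 and 2

For ◇(¬p → □p):
w0: successors {w0, w1, w3}; ¬p → □p there: w0:F, w1:T, w3:F. ✓
w1: successors {w0, w1, w3}; ¬p → □p there: w0:F, w1:T, w3:F. ✓
w2: successors {w0, w1}; ¬p → □p there: w0:F, w1:T. ✓
w3: successors {w0, w3}; ¬p → □p there: w0:F, w3:F. ✗
— 3 worlds.
For ◇□p ∨ p:
w0: ◇□p is F, p is F. ✗
w1: ◇□p is F, p is T. ✓
w2: ◇□p is F, p is T. ✓
w3: ◇□p is F, p is F. ✗
— 2 worlds.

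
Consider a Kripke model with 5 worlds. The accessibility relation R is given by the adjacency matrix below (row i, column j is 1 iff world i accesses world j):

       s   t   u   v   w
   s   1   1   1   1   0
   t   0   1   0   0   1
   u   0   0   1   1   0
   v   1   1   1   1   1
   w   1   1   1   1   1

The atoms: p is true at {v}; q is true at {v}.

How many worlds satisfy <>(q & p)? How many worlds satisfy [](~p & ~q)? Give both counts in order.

For <>(q & p):
s: successors {s, t, u, v}; q & p there: s:F, t:F, u:F, v:T. ✓
t: successors {t, w}; q & p there: t:F, w:F. ✗
u: successors {u, v}; q & p there: u:F, v:T. ✓
v: successors {s, t, u, v, w}; q & p there: s:F, t:F, u:F, v:T, w:F. ✓
w: successors {s, t, u, v, w}; q & p there: s:F, t:F, u:F, v:T, w:F. ✓
— 4 worlds.
For [](~p & ~q):
s: successors {s, t, u, v}; ~p & ~q there: s:T, t:T, u:T, v:F. ✗
t: successors {t, w}; ~p & ~q there: t:T, w:T. ✓
u: successors {u, v}; ~p & ~q there: u:T, v:F. ✗
v: successors {s, t, u, v, w}; ~p & ~q there: s:T, t:T, u:T, v:F, w:T. ✗
w: successors {s, t, u, v, w}; ~p & ~q there: s:T, t:T, u:T, v:F, w:T. ✗
— 1 world.

4 and 1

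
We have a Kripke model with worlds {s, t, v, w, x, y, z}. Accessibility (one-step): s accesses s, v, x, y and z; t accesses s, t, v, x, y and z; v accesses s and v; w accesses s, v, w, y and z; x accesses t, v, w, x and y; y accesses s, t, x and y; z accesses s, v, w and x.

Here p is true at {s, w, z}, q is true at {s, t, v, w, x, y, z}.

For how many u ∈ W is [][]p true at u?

s: successors {s, v, x, y, z}; []p there: s:F, v:F, x:F, y:F, z:F. ✗
t: successors {s, t, v, x, y, z}; []p there: s:F, t:F, v:F, x:F, y:F, z:F. ✗
v: successors {s, v}; []p there: s:F, v:F. ✗
w: successors {s, v, w, y, z}; []p there: s:F, v:F, w:F, y:F, z:F. ✗
x: successors {t, v, w, x, y}; []p there: t:F, v:F, w:F, x:F, y:F. ✗
y: successors {s, t, x, y}; []p there: s:F, t:F, x:F, y:F. ✗
z: successors {s, v, w, x}; []p there: s:F, v:F, w:F, x:F. ✗
Satisfying worlds: ∅.

0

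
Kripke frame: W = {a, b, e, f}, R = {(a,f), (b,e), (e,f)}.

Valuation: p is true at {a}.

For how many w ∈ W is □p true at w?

a: successors {f}; p there: f:F. ✗
b: successors {e}; p there: e:F. ✗
e: successors {f}; p there: f:F. ✗
f: no successors, so □p holds vacuously. ✓
Satisfying worlds: {f}.

1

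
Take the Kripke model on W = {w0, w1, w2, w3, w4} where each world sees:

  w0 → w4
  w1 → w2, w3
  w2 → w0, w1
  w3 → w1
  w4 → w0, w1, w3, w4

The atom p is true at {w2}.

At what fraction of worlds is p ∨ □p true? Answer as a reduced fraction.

w0: p is F, □p is F. ✗
w1: p is F, □p is F. ✗
w2: p is T, □p is F. ✓
w3: p is F, □p is F. ✗
w4: p is F, □p is F. ✗
That's 1 of 5 worlds, so 1/5.

1/5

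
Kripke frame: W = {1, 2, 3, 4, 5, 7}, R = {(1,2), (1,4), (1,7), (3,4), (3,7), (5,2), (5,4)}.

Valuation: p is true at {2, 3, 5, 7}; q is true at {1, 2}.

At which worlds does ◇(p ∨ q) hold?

{1, 3, 5}

1: successors {2, 4, 7}; p ∨ q there: 2:T, 4:F, 7:T. ✓
2: no successors, so ◇(p ∨ q) fails. ✗
3: successors {4, 7}; p ∨ q there: 4:F, 7:T. ✓
4: no successors, so ◇(p ∨ q) fails. ✗
5: successors {2, 4}; p ∨ q there: 2:T, 4:F. ✓
7: no successors, so ◇(p ∨ q) fails. ✗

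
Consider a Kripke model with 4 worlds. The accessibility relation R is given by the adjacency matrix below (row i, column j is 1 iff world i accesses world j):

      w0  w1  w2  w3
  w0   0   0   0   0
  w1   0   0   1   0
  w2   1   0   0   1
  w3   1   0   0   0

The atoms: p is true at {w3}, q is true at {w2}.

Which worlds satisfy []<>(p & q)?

w0: no successors, so []<>(p & q) holds vacuously. ✓
w1: successors {w2}; <>(p & q) there: w2:F. ✗
w2: successors {w0, w3}; <>(p & q) there: w0:F, w3:F. ✗
w3: successors {w0}; <>(p & q) there: w0:F. ✗

{w0}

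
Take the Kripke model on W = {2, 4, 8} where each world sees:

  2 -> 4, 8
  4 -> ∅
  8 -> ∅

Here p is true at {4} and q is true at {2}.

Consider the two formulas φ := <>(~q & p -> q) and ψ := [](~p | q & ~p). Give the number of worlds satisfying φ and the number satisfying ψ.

For <>(~q & p -> q):
2: successors {4, 8}; ~q & p -> q there: 4:F, 8:T. ✓
4: no successors, so <>(~q & p -> q) fails. ✗
8: no successors, so <>(~q & p -> q) fails. ✗
— 1 world.
For [](~p | q & ~p):
2: successors {4, 8}; ~p | q & ~p there: 4:F, 8:T. ✗
4: no successors, so [](~p | q & ~p) holds vacuously. ✓
8: no successors, so [](~p | q & ~p) holds vacuously. ✓
— 2 worlds.

1 and 2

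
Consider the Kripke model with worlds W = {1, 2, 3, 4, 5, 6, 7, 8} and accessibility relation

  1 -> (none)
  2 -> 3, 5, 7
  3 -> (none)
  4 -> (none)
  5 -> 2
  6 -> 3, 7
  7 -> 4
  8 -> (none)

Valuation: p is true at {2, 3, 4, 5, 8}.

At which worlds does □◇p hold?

{1, 3, 4, 5, 8}

1: no successors, so □◇p holds vacuously. ✓
2: successors {3, 5, 7}; ◇p there: 3:F, 5:T, 7:T. ✗
3: no successors, so □◇p holds vacuously. ✓
4: no successors, so □◇p holds vacuously. ✓
5: successors {2}; ◇p there: 2:T. ✓
6: successors {3, 7}; ◇p there: 3:F, 7:T. ✗
7: successors {4}; ◇p there: 4:F. ✗
8: no successors, so □◇p holds vacuously. ✓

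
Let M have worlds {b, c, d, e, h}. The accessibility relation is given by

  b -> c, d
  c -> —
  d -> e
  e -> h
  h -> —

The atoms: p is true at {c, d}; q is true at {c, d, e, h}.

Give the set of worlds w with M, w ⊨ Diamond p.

{b}

b: successors {c, d}; p there: c:T, d:T. ✓
c: no successors, so Diamond p fails. ✗
d: successors {e}; p there: e:F. ✗
e: successors {h}; p there: h:F. ✗
h: no successors, so Diamond p fails. ✗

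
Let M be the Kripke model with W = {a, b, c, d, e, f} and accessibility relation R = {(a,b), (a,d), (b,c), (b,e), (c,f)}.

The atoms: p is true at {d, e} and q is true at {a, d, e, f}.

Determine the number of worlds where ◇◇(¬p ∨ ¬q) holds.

a: successors {b, d}; ◇(¬p ∨ ¬q) there: b:T, d:F. ✓
b: successors {c, e}; ◇(¬p ∨ ¬q) there: c:T, e:F. ✓
c: successors {f}; ◇(¬p ∨ ¬q) there: f:F. ✗
d: no successors, so ◇◇(¬p ∨ ¬q) fails. ✗
e: no successors, so ◇◇(¬p ∨ ¬q) fails. ✗
f: no successors, so ◇◇(¬p ∨ ¬q) fails. ✗
Satisfying worlds: {a, b}.

2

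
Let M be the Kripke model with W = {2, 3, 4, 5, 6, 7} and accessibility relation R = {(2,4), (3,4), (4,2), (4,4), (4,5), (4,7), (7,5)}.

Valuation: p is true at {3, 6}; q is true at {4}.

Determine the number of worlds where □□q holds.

2: successors {4}; □q there: 4:F. ✗
3: successors {4}; □q there: 4:F. ✗
4: successors {2, 4, 5, 7}; □q there: 2:T, 4:F, 5:T, 7:F. ✗
5: no successors, so □□q holds vacuously. ✓
6: no successors, so □□q holds vacuously. ✓
7: successors {5}; □q there: 5:T. ✓
Satisfying worlds: {5, 6, 7}.

3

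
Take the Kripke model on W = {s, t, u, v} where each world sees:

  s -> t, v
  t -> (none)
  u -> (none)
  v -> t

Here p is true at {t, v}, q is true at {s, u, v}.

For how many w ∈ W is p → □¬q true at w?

s: p is F, □¬q is F. ✓
t: p is T, □¬q is T. ✓
u: p is F, □¬q is T. ✓
v: p is T, □¬q is T. ✓
Satisfying worlds: {s, t, u, v}.

4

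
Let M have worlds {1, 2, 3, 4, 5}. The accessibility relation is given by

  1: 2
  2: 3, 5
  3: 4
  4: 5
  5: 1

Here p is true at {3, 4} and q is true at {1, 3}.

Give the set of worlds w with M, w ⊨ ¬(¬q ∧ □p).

{1, 2, 3, 4, 5}

1: ¬q ∧ □p is F. ✓
2: ¬q ∧ □p is F. ✓
3: ¬q ∧ □p is F. ✓
4: ¬q ∧ □p is F. ✓
5: ¬q ∧ □p is F. ✓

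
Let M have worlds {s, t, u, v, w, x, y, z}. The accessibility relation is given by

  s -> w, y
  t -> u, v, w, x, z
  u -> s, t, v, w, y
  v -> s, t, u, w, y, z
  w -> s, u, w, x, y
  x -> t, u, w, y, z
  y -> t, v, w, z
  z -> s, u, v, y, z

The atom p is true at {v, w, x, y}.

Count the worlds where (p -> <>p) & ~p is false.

s: p -> <>p is T, ~p is T. ✓
t: p -> <>p is T, ~p is T. ✓
u: p -> <>p is T, ~p is T. ✓
v: p -> <>p is T, ~p is F. ✗
w: p -> <>p is T, ~p is F. ✗
x: p -> <>p is T, ~p is F. ✗
y: p -> <>p is T, ~p is F. ✗
z: p -> <>p is T, ~p is T. ✓
Satisfying worlds: {s, t, u, z}.
So (p -> <>p) & ~p fails at the other 4 worlds.

4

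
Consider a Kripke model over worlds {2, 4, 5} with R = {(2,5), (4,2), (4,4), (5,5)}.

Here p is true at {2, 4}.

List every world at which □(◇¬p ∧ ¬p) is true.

2: successors {5}; ◇¬p ∧ ¬p there: 5:T. ✓
4: successors {2, 4}; ◇¬p ∧ ¬p there: 2:F, 4:F. ✗
5: successors {5}; ◇¬p ∧ ¬p there: 5:T. ✓

{2, 5}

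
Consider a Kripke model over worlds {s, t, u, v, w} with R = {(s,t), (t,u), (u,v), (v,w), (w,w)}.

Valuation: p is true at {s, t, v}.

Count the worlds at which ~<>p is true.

s: <>p is T. ✗
t: <>p is F. ✓
u: <>p is T. ✗
v: <>p is F. ✓
w: <>p is F. ✓
Satisfying worlds: {t, v, w}.

3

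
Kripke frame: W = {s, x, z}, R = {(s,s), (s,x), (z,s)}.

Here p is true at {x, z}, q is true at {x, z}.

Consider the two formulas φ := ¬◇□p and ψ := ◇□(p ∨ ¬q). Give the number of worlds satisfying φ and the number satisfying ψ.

For ¬◇□p:
s: ◇□p is T. ✗
x: ◇□p is F. ✓
z: ◇□p is F. ✓
— 2 worlds.
For ◇□(p ∨ ¬q):
s: successors {s, x}; □(p ∨ ¬q) there: s:T, x:T. ✓
x: no successors, so ◇□(p ∨ ¬q) fails. ✗
z: successors {s}; □(p ∨ ¬q) there: s:T. ✓
— 2 worlds.

2 and 2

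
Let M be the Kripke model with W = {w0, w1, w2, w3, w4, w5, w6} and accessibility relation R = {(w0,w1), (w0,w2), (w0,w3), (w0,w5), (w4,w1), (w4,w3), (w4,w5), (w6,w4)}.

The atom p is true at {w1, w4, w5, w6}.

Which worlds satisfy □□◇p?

{w0, w1, w2, w3, w4, w5}

w0: successors {w1, w2, w3, w5}; □◇p there: w1:T, w2:T, w3:T, w5:T. ✓
w1: no successors, so □□◇p holds vacuously. ✓
w2: no successors, so □□◇p holds vacuously. ✓
w3: no successors, so □□◇p holds vacuously. ✓
w4: successors {w1, w3, w5}; □◇p there: w1:T, w3:T, w5:T. ✓
w5: no successors, so □□◇p holds vacuously. ✓
w6: successors {w4}; □◇p there: w4:F. ✗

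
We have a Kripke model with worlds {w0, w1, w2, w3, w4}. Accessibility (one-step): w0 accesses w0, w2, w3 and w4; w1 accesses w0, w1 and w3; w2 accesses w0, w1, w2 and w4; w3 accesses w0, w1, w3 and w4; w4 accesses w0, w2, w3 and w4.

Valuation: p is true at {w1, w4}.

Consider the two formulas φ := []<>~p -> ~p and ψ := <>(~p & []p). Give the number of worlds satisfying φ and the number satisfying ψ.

3 and 0

For []<>~p -> ~p:
w0: []<>~p is T, ~p is T. ✓
w1: []<>~p is T, ~p is F. ✗
w2: []<>~p is T, ~p is T. ✓
w3: []<>~p is T, ~p is T. ✓
w4: []<>~p is T, ~p is F. ✗
— 3 worlds.
For <>(~p & []p):
w0: successors {w0, w2, w3, w4}; ~p & []p there: w0:F, w2:F, w3:F, w4:F. ✗
w1: successors {w0, w1, w3}; ~p & []p there: w0:F, w1:F, w3:F. ✗
w2: successors {w0, w1, w2, w4}; ~p & []p there: w0:F, w1:F, w2:F, w4:F. ✗
w3: successors {w0, w1, w3, w4}; ~p & []p there: w0:F, w1:F, w3:F, w4:F. ✗
w4: successors {w0, w2, w3, w4}; ~p & []p there: w0:F, w2:F, w3:F, w4:F. ✗
— 0 worlds.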